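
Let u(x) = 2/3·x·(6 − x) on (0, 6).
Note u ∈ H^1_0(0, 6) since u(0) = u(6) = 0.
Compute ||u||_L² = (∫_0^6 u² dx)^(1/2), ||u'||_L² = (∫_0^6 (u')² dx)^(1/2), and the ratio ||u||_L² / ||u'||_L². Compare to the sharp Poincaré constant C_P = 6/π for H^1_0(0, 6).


||u||_L² / ||u'||_L² = 3*sqrt(10)/5 < C_P = 6/π.

u(x) = 2/3·x·(6 − x), so u'(x) = 4 - 4*x/3.
u(x) = 2/3·x·(6 − x) vanishes at x = 0 and x = 6, so u ∈ H^1_0(0, 6). Differentiate via the product rule and integrate the resulting polynomials term by term.
  ∫_0^6 u² dx = ∫_0^6 (4*x^4/9 - 16*x^3/3 + 16*x^2) dx. Term by term:
    ∫_0^6 4*x^4/9 dx = 3456/5;  ∫_0^6 -16*x^3/3 dx = -1728;  ∫_0^6 16*x^2 dx = 1152.
  Sum: 3456/5 − 1728 + 1152 = 576/5.
  ∫_0^6 (u')² dx = ∫_0^6 (16*x^2/9 - 32*x/3 + 16) dx. Term by term:
    ∫_0^6 16*x^2/9 dx = 128;  ∫_0^6 -32*x/3 dx = -192;  ∫_0^6 16 dx = 96.
  Sum: 128 − 192 + 96 = 32.
∫_0^6 u² dx = 576/5, so ||u||_L² = 24*sqrt(5)/5.
∫_0^6 (u')² dx = 32, so ||u'||_L² = 4*sqrt(2).
Ratio ||u||_L² / ||u'||_L² = 3*sqrt(10)/5.
Sharp Poincaré constant on H^1_0(0, 6) is C_P = L/π = 6/π, achieved by sin(π/6·x).
A polynomial bump cannot attain the sharp Poincaré constant (only the first sine eigenfunction does), so the ratio is strictly less than C_P, consistent with ||u||_L² ≤ C_P ||u'||_L².


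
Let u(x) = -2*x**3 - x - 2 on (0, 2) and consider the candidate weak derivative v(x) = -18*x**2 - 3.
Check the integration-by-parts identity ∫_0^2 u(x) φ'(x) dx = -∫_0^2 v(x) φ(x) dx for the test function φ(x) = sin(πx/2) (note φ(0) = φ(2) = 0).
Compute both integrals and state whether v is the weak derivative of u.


LHS = -192/π^3 + 52/π, RHS = -576/π^3 + 156/π. No, v is not the weak derivative of u.

u(x) = -2*x**3 - x - 2, classical derivative u'(x) = -6*x**2 - 1.
φ(x) = sin(πx/2), so φ'(x) = π*cos(π*x/2)/2.
Note φ(0) = φ(2) = 0, so the boundary term u·φ vanishes.
LHS = ∫_0^2 u(x) φ'(x) dx = ∫_0^2 (-π*x^3*cos(π*x/2) - π*x*cos(π*x/2)/2 - π*cos(π*x/2)) dx. Term by term:
  ∫_0^2 -π*cos(π*x/2) dx = 0;  ∫_0^2 -π*x^3*cos(π*x/2) dx = -192/π^3 + 48/π;  ∫_0^2 -π*x*cos(π*x/2)/2 dx = 4/π.
Sum: 0 + -192/π^3 + 48/π + 4/π = -192/π^3 + 52/π.
So LHS = -192/π^3 + 52/π.
∫_0^2 v(x) φ(x) dx = ∫_0^2 (-18*x^2*sin(π*x/2) - 3*sin(π*x/2)) dx. Term by term:
  ∫_0^2 -3*sin(π*x/2) dx = -12/π;  ∫_0^2 -18*x^2*sin(π*x/2) dx = -144/π + 576/π^3.
Sum: -12/π + -144/π + 576/π^3 = -156/π + 576/π^3.
So RHS = -∫_0^2 v(x) φ(x) dx = -576/π^3 + 156/π.
LHS − RHS = -104/π + 384/π^3 ≠ 0, so the identity fails.
(For a valid weak derivative the identity must hold for EVERY test function, in particular this one. The failure shows v is NOT the weak derivative of u.)
Correct weak derivative would be u'(x) = -6*x**2 - 1.


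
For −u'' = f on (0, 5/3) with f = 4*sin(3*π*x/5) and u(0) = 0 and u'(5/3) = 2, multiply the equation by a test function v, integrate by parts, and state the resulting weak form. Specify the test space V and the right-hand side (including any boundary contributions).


V = {v ∈ H^1(0, 5/3) : v(0) = 0} (test functions vanish at x = 0 where u is specified); weak form: ∫_0^5/3 u'v' dx = ∫_0^5/3 (4*sin(3*π*x/5)) v dx + 2·v(5/3) for all v ∈ V.

Multiply both sides by a test function v and integrate from 0 to 5/3:
  ∫_0^5/3 −u''(x) v(x) dx = ∫_0^5/3 f(x) v(x) dx.
Integrate the LHS by parts once:
  ∫_0^5/3 −u'' v dx = −[u'(x) v(x)]_0^5/3 + ∫_0^5/3 u'(x) v'(x) dx.
Thus ∫_0^5/3 u'(x) v'(x) dx = ∫_0^5/3 f(x) v(x) dx + [u'(x) v(x)]_0^5/3.
Choose V so that boundary terms are either known or forced to vanish.
Mixed BC: u(0) = 0 (Dirichlet) and u'(5/3) = 2 (Neumann). Define V = {v ∈ H^1(0, 5/3) : v(0) = 0}. Then [u' v]_0^5/3 = u'(5/3)·v(5/3) − u'(0)·0 = 2·v(5/3).
Weak formulation: find u (satisfying any essential BC) such that ∫_0^5/3 u'(x) v'(x) dx = ∫_0^5/3 f v dx + 2·v(5/3) for all v ∈ V (Dirichlet at 0 absorbed into V; Neumann datum at x = 5/3 contributes the boundary term).
Substituting f(x) = 4*sin(3*π*x/5), the right-hand side is ∫_0^5/3 (4*sin(3*π*x/5)) v dx + 2·v(5/3).


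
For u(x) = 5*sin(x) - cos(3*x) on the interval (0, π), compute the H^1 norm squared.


||u||_{H^1(0,π)}^2 = 30*π

u'(x) = 3*sin(3*x) + 5*cos(x).
Expand u² and (u')² and integrate term by term on (0, π), using: for integers n ≥ 1, ∫_0^π sin²(nx) dx = ∫_0^π cos²(nx) dx = π/2; for n ≠ n', ∫_0^π sin(nx)sin(n'x) dx = ∫_0^π cos(nx)cos(n'x) dx = 0; and by product-to-sum, ∫_0^π sin(nx)cos(n'x) dx = ½∫_0^π [sin((n+n')x) + sin((n−n')x)] dx, which is 0 when n+n' is even and 2n/(n²−n'²) when n+n' is odd (it need not vanish on (0, π)).
  u² squared terms: (-1)²·∫cos(3x)² dx = 1·π/2 = π/2;  (5)²·∫sin(x)² dx = 25·π/2 = 25*π/2.
  u² cross terms: 2·(-1)·(5)·∫cos(3x)·sin(x) dx = -10·(0) = 0.
  So ∫_0^π u² dx = π/2 + 25*π/2 + 0 = 13*π.
  (u')² squared terms: (3)²·∫sin(3x)² dx = 9·π/2 = 9*π/2;  (5)²·∫cos(x)² dx = 25·π/2 = 25*π/2.
  (u')² cross terms: 2·(3)·(5)·∫sin(3x)·cos(x) dx = 30·(0) = 0.
  So ∫_0^π (u')² dx = 9*π/2 + 25*π/2 + 0 = 17*π.
||u||_{H^1}^2 = (13*π) + (17*π) = 30*π.


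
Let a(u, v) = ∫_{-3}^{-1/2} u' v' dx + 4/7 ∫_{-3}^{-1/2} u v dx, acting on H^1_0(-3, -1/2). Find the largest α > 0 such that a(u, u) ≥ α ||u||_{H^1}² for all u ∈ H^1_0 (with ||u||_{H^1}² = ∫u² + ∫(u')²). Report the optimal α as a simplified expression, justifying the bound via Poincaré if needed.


α = 4*(25 + 7*π^2)/(7*(25 + 4*π^2))

Coercivity of a(·,·) on H^1_0(-3, -1/2) means a(u, u) ≥ α ||u||_{H^1}² for every u ∈ H^1_0.
The interval has length L = 5/2, and Poincaré/coercivity depend only on L. Here a(u, u) = ∫(u')² + (4/7)·∫u².
Here 0 < c = 4/7 < 1. The condition a(u,u) ≥ α||u||_{H^1}² reads (1−α)∫(u')² ≥ (α−c)∫u². Any admissible α is ≤ 1 (rapidly oscillating u have ∫u²/∫(u')² → 0), and α = 1 would force 0 ≥ (1−c)∫u², impossible since c < 1; so 1−α > 0. By the sharp Poincaré inequality on H^1_0 of an interval of length L, ∫(u')² ≥ (π/L)²∫u² with equality for the first sine mode sin(π(x−x₀)/L) (x₀ the left endpoint), so the inequality holds for all u iff (1−α)(π/L)² ≥ α − c, i.e. α ≤ ((π/L)² + c)/((π/L)² + 1) = (1 + c(L/π)²)/(1 + (L/π)²). With (π/L)² = 4*π^2/25 and c = 4/7, the largest admissible constant is α = ((π/L)² + c)/((π/L)² + 1).
Simplifying, α = 4*(25 + 7*π^2)/(7*(25 + 4*π^2)).


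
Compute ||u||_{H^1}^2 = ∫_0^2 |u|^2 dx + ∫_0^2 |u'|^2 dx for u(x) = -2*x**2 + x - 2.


||u||_{H^1}^2 = 934/15

The H^1 norm (squared) on an interval (0, L) is
  ||u||_{H^1}^2 = ∫_0^L u(x)^2 dx + ∫_0^L u'(x)^2 dx.
Compute u'(x) = 1 - 4*x.
Then u(x)^2 = 4*x**4 - 4*x**3 + 9*x**2 - 4*x + 4 and u'(x)^2 = 16*x**2 - 8*x + 1.
Integrate each monomial from 0 to 2 using ∫_0^2 c·x^n dx = c·2^(n+1)/(n+1):
  ∫_0^2 u(x)^2 dx = ∫_0^2 (4*x^4 - 4*x^3 + 9*x^2 - 4*x + 4) dx. Term by term:
    ∫_0^2 4*x^4 dx = 128/5;  ∫_0^2 -4*x^3 dx = -16;  ∫_0^2 9*x^2 dx = 24;
    ∫_0^2 -4*x dx = -8;  ∫_0^2 4 dx = 8.
  Sum: 128/5 − 16 + 24 − 8 + 8 = 168/5.
  ∫_0^2 u'(x)^2 dx = ∫_0^2 (16*x^2 - 8*x + 1) dx. Term by term:
    ∫_0^2 16*x^2 dx = 128/3;  ∫_0^2 -8*x dx = -16;  ∫_0^2 1 dx = 2.
  Sum: 128/3 − 16 + 2 = 86/3.
Adding: ||u||_{H^1}^2 = 168/5 + 86/3 = 934/15.


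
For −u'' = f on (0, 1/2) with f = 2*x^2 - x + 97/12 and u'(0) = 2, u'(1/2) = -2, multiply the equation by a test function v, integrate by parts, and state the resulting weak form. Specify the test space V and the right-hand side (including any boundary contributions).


V = H^1(0, 1/2) (v unrestricted at boundary; u is determined up to an additive constant); weak form: ∫_0^1/2 u'v' dx = ∫_0^1/2 (2*x^2 - x + 97/12) v dx − 2·v(1/2) − 2·v(0) for all v ∈ V.

Multiply both sides by a test function v and integrate from 0 to 1/2:
  ∫_0^1/2 −u''(x) v(x) dx = ∫_0^1/2 f(x) v(x) dx.
Integrate the LHS by parts once:
  ∫_0^1/2 −u'' v dx = −[u'(x) v(x)]_0^1/2 + ∫_0^1/2 u'(x) v'(x) dx.
Thus ∫_0^1/2 u'(x) v'(x) dx = ∫_0^1/2 f(x) v(x) dx + [u'(x) v(x)]_0^1/2.
Choose V so that boundary terms are either known or forced to vanish.
u has inhomogeneous Neumann u'(0) = 2, u'(1/2) = -2. [u' v]_0^1/2 = (-2)·v(1/2) − (2)·v(0) = − 2·v(1/2) − 2·v(0). Take V = H^1(0, 1/2); boundary term becomes part of RHS.
Weak formulation: find u (satisfying any essential BC) such that ∫_0^1/2 u'(x) v'(x) dx = ∫_0^1/2 f v dx − 2·v(1/2) − 2·v(0) for all v ∈ V (Neumann data are natural BCs: they enter the RHS as boundary terms).
Substituting f(x) = 2*x^2 - x + 97/12, the right-hand side is ∫_0^1/2 (2*x^2 - x + 97/12) v dx − 2·v(1/2) − 2·v(0).
Compatibility check (pure Neumann): taking v ≡ 1 ∈ V gives 0 = ∫_0^1/2 f dx + (-2) − (2), i.e. ∫_0^1/2 f dx must equal u'(0) − u'(1/2) = 4. Indeed ∫_0^1/2 (2*x^2 - x + 97/12) dx = 4, so the data are compatible. The solution is then unique only up to an additive constant (fix it e.g. by requiring ∫_0^1/2 u dx = 0).


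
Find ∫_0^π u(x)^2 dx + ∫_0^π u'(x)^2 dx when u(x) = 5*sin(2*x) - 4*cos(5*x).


||u||_{H^1(0,π)}^2 = 4160/21 + 541*π/2

u'(x) = 20*sin(5*x) + 10*cos(2*x).
Expand u² and (u')² and integrate term by term on (0, π), using: for integers n ≥ 1, ∫_0^π sin²(nx) dx = ∫_0^π cos²(nx) dx = π/2; for n ≠ n', ∫_0^π sin(nx)sin(n'x) dx = ∫_0^π cos(nx)cos(n'x) dx = 0; and by product-to-sum, ∫_0^π sin(nx)cos(n'x) dx = ½∫_0^π [sin((n+n')x) + sin((n−n')x)] dx, which is 0 when n+n' is even and 2n/(n²−n'²) when n+n' is odd (it need not vanish on (0, π)).
  u² squared terms: (-4)²·∫cos(5x)² dx = 16·π/2 = 8*π;  (5)²·∫sin(2x)² dx = 25·π/2 = 25*π/2.
  u² cross terms: 2·(-4)·(5)·∫cos(5x)·sin(2x) dx = -40·(-4/21) = 160/21.
  So ∫_0^π u² dx = 8*π + 25*π/2 + 160/21 = 160/21 + 41*π/2.
  (u')² squared terms: (10)²·∫cos(2x)² dx = 100·π/2 = 50*π;  (20)²·∫sin(5x)² dx = 400·π/2 = 200*π.
  (u')² cross terms: 2·(10)·(20)·∫cos(2x)·sin(5x) dx = 400·(10/21) = 4000/21.
  So ∫_0^π (u')² dx = 50*π + 200*π + 4000/21 = 4000/21 + 250*π.
||u||_{H^1}^2 = (160/21 + 41*π/2) + (4000/21 + 250*π) = 4160/21 + 541*π/2.


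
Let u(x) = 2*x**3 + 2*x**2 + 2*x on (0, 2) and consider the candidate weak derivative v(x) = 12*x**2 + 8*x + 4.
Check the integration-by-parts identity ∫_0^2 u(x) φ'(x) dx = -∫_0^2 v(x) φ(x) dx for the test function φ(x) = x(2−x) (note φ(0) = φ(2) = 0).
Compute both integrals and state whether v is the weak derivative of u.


LHS = -88/5, RHS = -176/5. No, v is not the weak derivative of u.

u(x) = 2*x**3 + 2*x**2 + 2*x, classical derivative u'(x) = 6*x**2 + 4*x + 2.
φ(x) = x(2−x), so φ'(x) = 2 - 2*x.
Note φ(0) = φ(2) = 0, so the boundary term u·φ vanishes.
LHS = ∫_0^2 u(x) φ'(x) dx = ∫_0^2 (-4*x^4 + 4*x) dx. Term by term:
  ∫_0^2 -4*x^4 dx = -128/5;  ∫_0^2 4*x dx = 8.
Sum: -128/5 + 8 = -88/5.
So LHS = -88/5.
∫_0^2 v(x) φ(x) dx = ∫_0^2 (-12*x^4 + 16*x^3 + 12*x^2 + 8*x) dx. Term by term:
  ∫_0^2 -12*x^4 dx = -384/5;  ∫_0^2 16*x^3 dx = 64;  ∫_0^2 12*x^2 dx = 32;
  ∫_0^2 8*x dx = 16.
Sum: -384/5 + 64 + 32 + 16 = 176/5.
So RHS = -∫_0^2 v(x) φ(x) dx = -176/5.
LHS − RHS = 88/5 ≠ 0, so the identity fails.
(For a valid weak derivative the identity must hold for EVERY test function, in particular this one. The failure shows v is NOT the weak derivative of u.)
Correct weak derivative would be u'(x) = 6*x**2 + 4*x + 2.


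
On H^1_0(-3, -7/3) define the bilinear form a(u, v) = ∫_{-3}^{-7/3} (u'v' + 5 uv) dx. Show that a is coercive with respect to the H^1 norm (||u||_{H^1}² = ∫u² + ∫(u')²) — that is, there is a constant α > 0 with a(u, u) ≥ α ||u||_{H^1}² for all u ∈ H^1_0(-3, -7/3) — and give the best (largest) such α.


α = 1

Coercivity of a(·,·) on H^1_0(-3, -7/3) means a(u, u) ≥ α ||u||_{H^1}² for every u ∈ H^1_0.
The interval has length L = 2/3, and Poincaré/coercivity depend only on L. Here a(u, u) = ∫(u')² + (5)·∫u².
Here c = 5 ≥ 1, so a(u,u) = ∫(u')² + c∫u² ≥ ∫(u')² + ∫u² = ||u||_{H^1}², i.e. α = 1 works. No larger α is possible: a(u,u) ≥ α||u||_{H^1}² means (1−α)∫(u')² ≥ (α−c)∫u², and for the modes u_n = sin(nπ(x−x₀)/L) (x₀ the left endpoint) one has ∫u_n²/∫(u_n')² = (L/(nπ))² → 0, so a(u_n,u_n)/||u_n||_{H^1}² → 1. Hence the optimal constant is α = 1.
Therefore α = 1.


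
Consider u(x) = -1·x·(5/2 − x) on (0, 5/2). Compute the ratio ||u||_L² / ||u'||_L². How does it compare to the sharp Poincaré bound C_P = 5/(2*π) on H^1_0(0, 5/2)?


||u||_L² / ||u'||_L² = sqrt(10)/4 < C_P = 5/(2*π).

u(x) = -1·x·(5/2 − x), so u'(x) = 2*x - 5/2.
u(x) = -1·x·(5/2 − x) vanishes at x = 0 and x = 5/2, so u ∈ H^1_0(0, 5/2). Differentiate via the product rule and integrate the resulting polynomials term by term.
  ∫_0^5/2 u² dx = ∫_0^5/2 (x^4 - 5*x^3 + 25*x^2/4) dx. Term by term:
    ∫_0^5/2 x^4 dx = 625/32;  ∫_0^5/2 -5*x^3 dx = -3125/64;  ∫_0^5/2 25*x^2/4 dx = 3125/96.
  Sum: 625/32 − 3125/64 + 3125/96 = 625/192.
  ∫_0^5/2 (u')² dx = ∫_0^5/2 (4*x^2 - 10*x + 25/4) dx. Term by term:
    ∫_0^5/2 4*x^2 dx = 125/6;  ∫_0^5/2 -10*x dx = -125/4;  ∫_0^5/2 25/4 dx = 125/8.
  Sum: 125/6 − 125/4 + 125/8 = 125/24.
∫_0^5/2 u² dx = 625/192, so ||u||_L² = 25*sqrt(3)/24.
∫_0^5/2 (u')² dx = 125/24, so ||u'||_L² = 5*sqrt(30)/12.
Ratio ||u||_L² / ||u'||_L² = sqrt(10)/4.
Sharp Poincaré constant on H^1_0(0, 5/2) is C_P = L/π = 5/(2*π), achieved by sin(2*π/5·x).
A polynomial bump cannot attain the sharp Poincaré constant (only the first sine eigenfunction does), so the ratio is strictly less than C_P, consistent with ||u||_L² ≤ C_P ||u'||_L².


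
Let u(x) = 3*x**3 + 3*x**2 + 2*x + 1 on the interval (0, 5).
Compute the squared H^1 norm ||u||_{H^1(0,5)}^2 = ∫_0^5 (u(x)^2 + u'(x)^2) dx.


||u||_{H^1}^2 = 9851125/42

The H^1 norm (squared) on an interval (0, L) is
  ||u||_{H^1}^2 = ∫_0^L u(x)^2 dx + ∫_0^L u'(x)^2 dx.
Compute u'(x) = 9*x**2 + 6*x + 2.
Then u(x)^2 = 9*x**6 + 18*x**5 + 21*x**4 + 18*x**3 + 10*x**2 + 4*x + 1 and u'(x)^2 = 81*x**4 + 108*x**3 + 72*x**2 + 24*x + 4.
Integrate each monomial from 0 to 5 using ∫_0^5 c·x^n dx = c·5^(n+1)/(n+1):
  ∫_0^5 u(x)^2 dx = ∫_0^5 (9*x^6 + 18*x^5 + 21*x^4 + 18*x^3 + 10*x^2 + 4*x + 1) dx. Term by term:
    ∫_0^5 9*x^6 dx = 703125/7;  ∫_0^5 18*x^5 dx = 46875;  ∫_0^5 21*x^4 dx = 13125;
    ∫_0^5 18*x^3 dx = 5625/2;  ∫_0^5 10*x^2 dx = 1250/3;  ∫_0^5 4*x dx = 50;
    ∫_0^5 1 dx = 5.
  Sum: 703125/7 + 46875 + 13125 + 5625/2 + 1250/3 + 50 + 5 = 6876685/42.
  ∫_0^5 u'(x)^2 dx = ∫_0^5 (81*x^4 + 108*x^3 + 72*x^2 + 24*x + 4) dx. Term by term:
    ∫_0^5 81*x^4 dx = 50625;  ∫_0^5 108*x^3 dx = 16875;  ∫_0^5 72*x^2 dx = 3000;
    ∫_0^5 24*x dx = 300;  ∫_0^5 4 dx = 20.
  Sum: 50625 + 16875 + 3000 + 300 + 20 = 70820.
Adding: ||u||_{H^1}^2 = 6876685/42 + 70820 = 9851125/42.


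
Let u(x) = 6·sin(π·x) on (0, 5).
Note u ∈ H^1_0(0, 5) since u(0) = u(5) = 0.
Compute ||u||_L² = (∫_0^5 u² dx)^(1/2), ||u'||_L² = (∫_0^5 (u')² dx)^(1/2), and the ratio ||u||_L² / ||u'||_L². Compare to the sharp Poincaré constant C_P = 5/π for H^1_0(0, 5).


||u||_L² / ||u'||_L² = 1/π < C_P = 5/π.

u(x) = 6·sin(π·x), so u'(x) = 6*π*cos(π*x).
Writing u(x) = A·sin(kπx/L) with A = 6 and k = 5, use ∫_0^L sin²(kπx/L) dx = L/2 and ∫_0^L cos²(kπx/L) dx = L/2.
u² = 36·sin²(π·x) and (u')² = 36*π^2·cos²(π·x), and each of sin², cos² integrates to L/2 = 5/2 over (0, 5).
∫_0^5 u² dx = 90, so ||u||_L² = 3*sqrt(10).
∫_0^5 (u')² dx = 90*π^2, so ||u'||_L² = 3*sqrt(10)*π.
Ratio ||u||_L² / ||u'||_L² = 1/π.
Sharp Poincaré constant on H^1_0(0, 5) is C_P = L/π = 5/π, achieved by sin(π/5·x).
This is the k = 5 harmonic; the ratio L/(kπ) is strictly less than C_P = L/π, consistent with the sharp inequality ||u||_L² ≤ C_P ||u'||_L².


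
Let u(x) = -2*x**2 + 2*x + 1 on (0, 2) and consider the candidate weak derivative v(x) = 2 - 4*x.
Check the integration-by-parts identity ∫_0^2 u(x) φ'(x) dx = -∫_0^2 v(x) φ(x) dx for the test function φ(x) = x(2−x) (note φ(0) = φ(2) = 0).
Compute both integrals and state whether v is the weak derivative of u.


LHS = 8/3, RHS = 8/3. Yes, v = u' weakly.

u(x) = -2*x**2 + 2*x + 1, classical derivative u'(x) = 2 - 4*x.
φ(x) = x(2−x), so φ'(x) = 2 - 2*x.
Note φ(0) = φ(2) = 0, so the boundary term u·φ vanishes.
LHS = ∫_0^2 u(x) φ'(x) dx = ∫_0^2 (4*x^3 - 8*x^2 + 2*x + 2) dx. Term by term:
  ∫_0^2 4*x^3 dx = 16;  ∫_0^2 -8*x^2 dx = -64/3;  ∫_0^2 2*x dx = 4;
  ∫_0^2 2 dx = 4.
Sum: 16 − 64/3 + 4 + 4 = 8/3.
So LHS = 8/3.
∫_0^2 v(x) φ(x) dx = ∫_0^2 (4*x^3 - 10*x^2 + 4*x) dx. Term by term:
  ∫_0^2 4*x^3 dx = 16;  ∫_0^2 -10*x^2 dx = -80/3;  ∫_0^2 4*x dx = 8.
Sum: 16 − 80/3 + 8 = -8/3.
So RHS = -∫_0^2 v(x) φ(x) dx = 8/3.
LHS = RHS, so the identity holds for this test φ.
Moreover u is smooth here and v(x) = u'(x) = 2 - 4*x pointwise, so the identity holds for every test function. Hence v is the weak derivative of u.


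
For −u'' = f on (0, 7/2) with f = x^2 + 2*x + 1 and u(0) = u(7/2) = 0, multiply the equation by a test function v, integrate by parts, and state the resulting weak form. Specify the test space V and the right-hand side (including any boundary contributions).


V = H^1_0(0, 7/2) (so v(0) = v(7/2) = 0); weak form: ∫_0^7/2 u'v' dx = ∫_0^7/2 (x^2 + 2*x + 1) v dx for all v ∈ V.

Multiply both sides by a test function v and integrate from 0 to 7/2:
  ∫_0^7/2 −u''(x) v(x) dx = ∫_0^7/2 f(x) v(x) dx.
Integrate the LHS by parts once:
  ∫_0^7/2 −u'' v dx = −[u'(x) v(x)]_0^7/2 + ∫_0^7/2 u'(x) v'(x) dx.
Thus ∫_0^7/2 u'(x) v'(x) dx = ∫_0^7/2 f(x) v(x) dx + [u'(x) v(x)]_0^7/2.
Choose V so that boundary terms are either known or forced to vanish.
u is Dirichlet: u(0) = u(7/2) = 0. Let V = H^1_0(0, 7/2); then v(0) = v(7/2) = 0, and [u' v]_0^7/2 = 0.
Weak formulation: find u (satisfying any essential BC) such that ∫_0^7/2 u'(x) v'(x) dx = ∫_0^7/2 f v dx for all v ∈ V.
Substituting f(x) = x^2 + 2*x + 1, the right-hand side is ∫_0^7/2 (x^2 + 2*x + 1) v dx.


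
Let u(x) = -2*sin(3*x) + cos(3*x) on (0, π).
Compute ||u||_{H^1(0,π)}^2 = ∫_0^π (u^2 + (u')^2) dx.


||u||_{H^1(0,π)}^2 = 25*π

u'(x) = -3*sin(3*x) - 6*cos(3*x).
Expand u² and (u')² and integrate term by term on (0, π), using: for integers n ≥ 1, ∫_0^π sin²(nx) dx = ∫_0^π cos²(nx) dx = π/2; for n ≠ n', ∫_0^π sin(nx)sin(n'x) dx = ∫_0^π cos(nx)cos(n'x) dx = 0; and by product-to-sum, ∫_0^π sin(nx)cos(n'x) dx = ½∫_0^π [sin((n+n')x) + sin((n−n')x)] dx, which is 0 when n+n' is even and 2n/(n²−n'²) when n+n' is odd (it need not vanish on (0, π)).
  u² squared terms: (-2)²·∫sin(3x)² dx = 4·π/2 = 2*π;  (1)²·∫cos(3x)² dx = 1·π/2 = π/2.
  u² cross terms: 2·(-2)·(1)·∫sin(3x)·cos(3x) dx = -4·(0) = 0.
  So ∫_0^π u² dx = 2*π + π/2 + 0 = 5*π/2.
  (u')² squared terms: (-6)²·∫cos(3x)² dx = 36·π/2 = 18*π;  (-3)²·∫sin(3x)² dx = 9·π/2 = 9*π/2.
  (u')² cross terms: 2·(-6)·(-3)·∫cos(3x)·sin(3x) dx = 36·(0) = 0.
  So ∫_0^π (u')² dx = 18*π + 9*π/2 + 0 = 45*π/2.
||u||_{H^1}^2 = (5*π/2) + (45*π/2) = 25*π.


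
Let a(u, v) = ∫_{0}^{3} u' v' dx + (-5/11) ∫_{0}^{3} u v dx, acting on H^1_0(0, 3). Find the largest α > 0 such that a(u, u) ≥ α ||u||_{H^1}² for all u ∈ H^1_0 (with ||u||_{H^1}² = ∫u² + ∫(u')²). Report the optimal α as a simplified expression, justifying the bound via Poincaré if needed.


α = (-45/11 + π^2)/(9 + π^2)

Coercivity of a(·,·) on H^1_0(0, 3) means a(u, u) ≥ α ||u||_{H^1}² for every u ∈ H^1_0.
The interval has length L = 3, and Poincaré/coercivity depend only on L. Here a(u, u) = ∫(u')² + (-5/11)·∫u².
Here c = -5/11 < 0 with |c| < (π/L)² = π^2/9, so coercivity still holds. The condition a(u,u) ≥ α||u||_{H^1}² reads (1−α)∫(u')² ≥ (α−c)∫u². Any admissible α is ≤ 1 (rapidly oscillating u have ∫u²/∫(u')² → 0), and α = 1 would force 0 ≥ (1−c)∫u², impossible since c < 1; so 1−α > 0. By the sharp Poincaré inequality on H^1_0 of an interval of length L, ∫(u')² ≥ (π/L)²∫u² with equality for the first sine mode sin(π(x−x₀)/L) (x₀ the left endpoint), so the inequality holds for all u iff (1−α)(π/L)² ≥ α − c, i.e. α ≤ ((π/L)² + c)/((π/L)² + 1) = (1 + c(L/π)²)/(1 + (L/π)²). (Direct route, valid since c ≤ 0: Poincaré gives c∫u² ≥ c(L/π)²∫(u')², so a(u,u) ≥ (1 + c(L/π)²)∫(u')², while ||u||_{H^1}² ≤ (1 + (L/π)²)∫(u')²; dividing yields the same α.) With (π/L)² = π^2/9 and c = -5/11, the largest admissible constant is α = ((π/L)² + c)/((π/L)² + 1).
Simplifying, α = (-45/11 + π^2)/(9 + π^2).


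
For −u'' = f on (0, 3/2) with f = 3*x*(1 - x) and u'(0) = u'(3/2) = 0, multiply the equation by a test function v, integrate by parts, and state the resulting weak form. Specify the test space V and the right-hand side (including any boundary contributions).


V = H^1(0, 3/2) (no boundary constraint on v; u is determined up to an additive constant); weak form: ∫_0^3/2 u'v' dx = ∫_0^3/2 (3*x*(1 - x)) v dx for all v ∈ V.

Multiply both sides by a test function v and integrate from 0 to 3/2:
  ∫_0^3/2 −u''(x) v(x) dx = ∫_0^3/2 f(x) v(x) dx.
Integrate the LHS by parts once:
  ∫_0^3/2 −u'' v dx = −[u'(x) v(x)]_0^3/2 + ∫_0^3/2 u'(x) v'(x) dx.
Thus ∫_0^3/2 u'(x) v'(x) dx = ∫_0^3/2 f(x) v(x) dx + [u'(x) v(x)]_0^3/2.
Choose V so that boundary terms are either known or forced to vanish.
u has homogeneous Neumann: u'(0) = u'(3/2) = 0. So [u' v]_0^3/2 = 0·v(3/2) − 0·v(0) = 0 for any v; take V = H^1(0, 3/2).
Weak formulation: find u (satisfying any essential BC) such that ∫_0^3/2 u'(x) v'(x) dx = ∫_0^3/2 f v dx for all v ∈ V (homogeneous Neumann, so boundary terms vanish).
Substituting f(x) = 3*x*(1 - x), the right-hand side is ∫_0^3/2 (3*x*(1 - x)) v dx.
Compatibility check (pure Neumann): taking v ≡ 1 ∈ V gives 0 = ∫_0^3/2 f dx + (0) − (0), i.e. ∫_0^3/2 f dx must equal u'(0) − u'(3/2) = 0. Indeed ∫_0^3/2 (3*x*(1 - x)) dx = 0, so the data are compatible. The solution is then unique only up to an additive constant (fix it e.g. by requiring ∫_0^3/2 u dx = 0).


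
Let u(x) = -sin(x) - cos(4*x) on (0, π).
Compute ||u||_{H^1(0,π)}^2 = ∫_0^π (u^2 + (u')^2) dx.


||u||_{H^1(0,π)}^2 = -68/15 + 19*π/2

u'(x) = 4*sin(4*x) - cos(x).
Expand u² and (u')² and integrate term by term on (0, π), using: for integers n ≥ 1, ∫_0^π sin²(nx) dx = ∫_0^π cos²(nx) dx = π/2; for n ≠ n', ∫_0^π sin(nx)sin(n'x) dx = ∫_0^π cos(nx)cos(n'x) dx = 0; and by product-to-sum, ∫_0^π sin(nx)cos(n'x) dx = ½∫_0^π [sin((n+n')x) + sin((n−n')x)] dx, which is 0 when n+n' is even and 2n/(n²−n'²) when n+n' is odd (it need not vanish on (0, π)).
  u² squared terms: (-1)²·∫cos(4x)² dx = 1·π/2 = π/2;  (-1)²·∫sin(x)² dx = 1·π/2 = π/2.
  u² cross terms: 2·(-1)·(-1)·∫cos(4x)·sin(x) dx = 2·(-2/15) = -4/15.
  So ∫_0^π u² dx = π/2 + π/2 − 4/15 = -4/15 + π.
  (u')² squared terms: (-1)²·∫cos(x)² dx = 1·π/2 = π/2;  (4)²·∫sin(4x)² dx = 16·π/2 = 8*π.
  (u')² cross terms: 2·(-1)·(4)·∫cos(x)·sin(4x) dx = -8·(8/15) = -64/15.
  So ∫_0^π (u')² dx = π/2 + 8*π − 64/15 = -64/15 + 17*π/2.
||u||_{H^1}^2 = (-4/15 + π) + (-64/15 + 17*π/2) = -68/15 + 19*π/2.


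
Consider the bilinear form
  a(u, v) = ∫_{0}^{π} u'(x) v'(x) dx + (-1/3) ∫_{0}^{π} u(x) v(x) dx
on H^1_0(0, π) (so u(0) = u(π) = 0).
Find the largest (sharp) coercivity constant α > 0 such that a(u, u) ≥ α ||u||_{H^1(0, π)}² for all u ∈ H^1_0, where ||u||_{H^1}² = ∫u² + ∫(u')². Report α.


α = 1/3

Coercivity of a(·,·) on H^1_0(0, π) means a(u, u) ≥ α ||u||_{H^1}² for every u ∈ H^1_0.
The interval has length L = π, and Poincaré/coercivity depend only on L. Here a(u, u) = ∫(u')² + (-1/3)·∫u².
Here c = -1/3 < 0 with |c| < (π/L)² = 1, so coercivity still holds. The condition a(u,u) ≥ α||u||_{H^1}² reads (1−α)∫(u')² ≥ (α−c)∫u². Any admissible α is ≤ 1 (rapidly oscillating u have ∫u²/∫(u')² → 0), and α = 1 would force 0 ≥ (1−c)∫u², impossible since c < 1; so 1−α > 0. By the sharp Poincaré inequality on H^1_0 of an interval of length L, ∫(u')² ≥ (π/L)²∫u² with equality for the first sine mode sin(π(x−x₀)/L) (x₀ the left endpoint), so the inequality holds for all u iff (1−α)(π/L)² ≥ α − c, i.e. α ≤ ((π/L)² + c)/((π/L)² + 1) = (1 + c(L/π)²)/(1 + (L/π)²). (Direct route, valid since c ≤ 0: Poincaré gives c∫u² ≥ c(L/π)²∫(u')², so a(u,u) ≥ (1 + c(L/π)²)∫(u')², while ||u||_{H^1}² ≤ (1 + (L/π)²)∫(u')²; dividing yields the same α.) With (π/L)² = 1 and c = -1/3, the largest admissible constant is α = ((π/L)² + c)/((π/L)² + 1).
Simplifying, α = 1/3.


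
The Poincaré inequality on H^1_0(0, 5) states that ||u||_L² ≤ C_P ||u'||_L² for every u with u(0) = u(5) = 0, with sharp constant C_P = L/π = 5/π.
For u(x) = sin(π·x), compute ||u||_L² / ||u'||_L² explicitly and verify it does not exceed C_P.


||u||_L² / ||u'||_L² = 1/π < C_P = 5/π.

u(x) = sin(π·x), so u'(x) = π*cos(π*x).
Writing u(x) = A·sin(kπx/L) with A = 1 and k = 5, use ∫_0^L sin²(kπx/L) dx = L/2 and ∫_0^L cos²(kπx/L) dx = L/2.
u² = 1·sin²(π·x) and (u')² = π^2·cos²(π·x), and each of sin², cos² integrates to L/2 = 5/2 over (0, 5).
∫_0^5 u² dx = 5/2, so ||u||_L² = sqrt(10)/2.
∫_0^5 (u')² dx = 5*π^2/2, so ||u'||_L² = sqrt(10)*π/2.
Ratio ||u||_L² / ||u'||_L² = 1/π.
Sharp Poincaré constant on H^1_0(0, 5) is C_P = L/π = 5/π, achieved by sin(π/5·x).
This is the k = 5 harmonic; the ratio L/(kπ) is strictly less than C_P = L/π, consistent with the sharp inequality ||u||_L² ≤ C_P ||u'||_L².


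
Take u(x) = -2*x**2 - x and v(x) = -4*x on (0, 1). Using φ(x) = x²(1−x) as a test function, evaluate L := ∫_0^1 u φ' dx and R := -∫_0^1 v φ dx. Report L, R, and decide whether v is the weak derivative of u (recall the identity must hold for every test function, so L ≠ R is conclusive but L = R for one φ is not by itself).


LHS = 17/60, RHS = 1/5. No, v is not the weak derivative of u.

u(x) = -2*x**2 - x, classical derivative u'(x) = -4*x - 1.
φ(x) = x²(1−x), so φ'(x) = x*(2 - 3*x).
Note φ(0) = φ(1) = 0, so the boundary term u·φ vanishes.
LHS = ∫_0^1 u(x) φ'(x) dx = ∫_0^1 (6*x^4 - x^3 - 2*x^2) dx. Term by term:
  ∫_0^1 6*x^4 dx = 6/5;  ∫_0^1 -x^3 dx = -1/4;  ∫_0^1 -2*x^2 dx = -2/3.
Sum: 6/5 − 1/4 − 2/3 = 17/60.
So LHS = 17/60.
∫_0^1 v(x) φ(x) dx = ∫_0^1 (4*x^4 - 4*x^3) dx. Term by term:
  ∫_0^1 4*x^4 dx = 4/5;  ∫_0^1 -4*x^3 dx = -1.
Sum: 4/5 − 1 = -1/5.
So RHS = -∫_0^1 v(x) φ(x) dx = 1/5.
LHS − RHS = 1/12 ≠ 0, so the identity fails.
(For a valid weak derivative the identity must hold for EVERY test function, in particular this one. The failure shows v is NOT the weak derivative of u.)
Correct weak derivative would be u'(x) = -4*x - 1.


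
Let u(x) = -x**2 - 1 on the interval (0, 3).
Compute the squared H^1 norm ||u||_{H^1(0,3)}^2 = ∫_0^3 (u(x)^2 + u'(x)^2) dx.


||u||_{H^1}^2 = 528/5

The H^1 norm (squared) on an interval (0, L) is
  ||u||_{H^1}^2 = ∫_0^L u(x)^2 dx + ∫_0^L u'(x)^2 dx.
Compute u'(x) = -2*x.
Then u(x)^2 = x**4 + 2*x**2 + 1 and u'(x)^2 = 4*x**2.
Integrate each monomial from 0 to 3 using ∫_0^3 c·x^n dx = c·3^(n+1)/(n+1):
  ∫_0^3 u(x)^2 dx = ∫_0^3 (x^4 + 2*x^2 + 1) dx. Term by term:
    ∫_0^3 x^4 dx = 243/5;  ∫_0^3 2*x^2 dx = 18;  ∫_0^3 1 dx = 3.
  Sum: 243/5 + 18 + 3 = 348/5.
  ∫_0^3 u'(x)^2 dx = ∫_0^3 (4*x^2) dx. Term by term:
    ∫_0^3 4*x^2 dx = 36.
Adding: ||u||_{H^1}^2 = 348/5 + 36 = 528/5.


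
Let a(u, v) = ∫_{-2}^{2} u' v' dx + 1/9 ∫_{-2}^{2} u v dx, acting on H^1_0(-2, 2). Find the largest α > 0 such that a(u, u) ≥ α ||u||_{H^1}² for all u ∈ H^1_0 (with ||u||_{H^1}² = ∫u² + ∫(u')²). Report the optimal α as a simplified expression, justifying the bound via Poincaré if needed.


α = (16/9 + π^2)/(π^2 + 16)

Coercivity of a(·,·) on H^1_0(-2, 2) means a(u, u) ≥ α ||u||_{H^1}² for every u ∈ H^1_0.
The interval has length L = 4, and Poincaré/coercivity depend only on L. Here a(u, u) = ∫(u')² + (1/9)·∫u².
Here 0 < c = 1/9 < 1. The condition a(u,u) ≥ α||u||_{H^1}² reads (1−α)∫(u')² ≥ (α−c)∫u². Any admissible α is ≤ 1 (rapidly oscillating u have ∫u²/∫(u')² → 0), and α = 1 would force 0 ≥ (1−c)∫u², impossible since c < 1; so 1−α > 0. By the sharp Poincaré inequality on H^1_0 of an interval of length L, ∫(u')² ≥ (π/L)²∫u² with equality for the first sine mode sin(π(x−x₀)/L) (x₀ the left endpoint), so the inequality holds for all u iff (1−α)(π/L)² ≥ α − c, i.e. α ≤ ((π/L)² + c)/((π/L)² + 1) = (1 + c(L/π)²)/(1 + (L/π)²). With (π/L)² = π^2/16 and c = 1/9, the largest admissible constant is α = ((π/L)² + c)/((π/L)² + 1).
Simplifying, α = (16/9 + π^2)/(π^2 + 16).


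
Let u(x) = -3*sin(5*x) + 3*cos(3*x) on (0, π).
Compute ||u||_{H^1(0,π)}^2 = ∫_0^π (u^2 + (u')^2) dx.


||u||_{H^1(0,π)}^2 = 162*π

u'(x) = -9*sin(3*x) - 15*cos(5*x).
Expand u² and (u')² and integrate term by term on (0, π), using: for integers n ≥ 1, ∫_0^π sin²(nx) dx = ∫_0^π cos²(nx) dx = π/2; for n ≠ n', ∫_0^π sin(nx)sin(n'x) dx = ∫_0^π cos(nx)cos(n'x) dx = 0; and by product-to-sum, ∫_0^π sin(nx)cos(n'x) dx = ½∫_0^π [sin((n+n')x) + sin((n−n')x)] dx, which is 0 when n+n' is even and 2n/(n²−n'²) when n+n' is odd (it need not vanish on (0, π)).
  u² squared terms: (-3)²·∫sin(5x)² dx = 9·π/2 = 9*π/2;  (3)²·∫cos(3x)² dx = 9·π/2 = 9*π/2.
  u² cross terms: 2·(-3)·(3)·∫sin(5x)·cos(3x) dx = -18·(0) = 0.
  So ∫_0^π u² dx = 9*π/2 + 9*π/2 + 0 = 9*π.
  (u')² squared terms: (-15)²·∫cos(5x)² dx = 225·π/2 = 225*π/2;  (-9)²·∫sin(3x)² dx = 81·π/2 = 81*π/2.
  (u')² cross terms: 2·(-15)·(-9)·∫cos(5x)·sin(3x) dx = 270·(0) = 0.
  So ∫_0^π (u')² dx = 225*π/2 + 81*π/2 + 0 = 153*π.
||u||_{H^1}^2 = (9*π) + (153*π) = 162*π.


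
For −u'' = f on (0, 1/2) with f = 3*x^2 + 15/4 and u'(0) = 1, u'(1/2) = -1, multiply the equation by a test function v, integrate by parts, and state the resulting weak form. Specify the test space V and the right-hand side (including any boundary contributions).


V = H^1(0, 1/2) (v unrestricted at boundary; u is determined up to an additive constant); weak form: ∫_0^1/2 u'v' dx = ∫_0^1/2 (3*x^2 + 15/4) v dx − v(1/2) − v(0) for all v ∈ V.

Multiply both sides by a test function v and integrate from 0 to 1/2:
  ∫_0^1/2 −u''(x) v(x) dx = ∫_0^1/2 f(x) v(x) dx.
Integrate the LHS by parts once:
  ∫_0^1/2 −u'' v dx = −[u'(x) v(x)]_0^1/2 + ∫_0^1/2 u'(x) v'(x) dx.
Thus ∫_0^1/2 u'(x) v'(x) dx = ∫_0^1/2 f(x) v(x) dx + [u'(x) v(x)]_0^1/2.
Choose V so that boundary terms are either known or forced to vanish.
u has inhomogeneous Neumann u'(0) = 1, u'(1/2) = -1. [u' v]_0^1/2 = (-1)·v(1/2) − (1)·v(0) = − v(1/2) − v(0). Take V = H^1(0, 1/2); boundary term becomes part of RHS.
Weak formulation: find u (satisfying any essential BC) such that ∫_0^1/2 u'(x) v'(x) dx = ∫_0^1/2 f v dx − v(1/2) − v(0) for all v ∈ V (Neumann data are natural BCs: they enter the RHS as boundary terms).
Substituting f(x) = 3*x^2 + 15/4, the right-hand side is ∫_0^1/2 (3*x^2 + 15/4) v dx − v(1/2) − v(0).
Compatibility check (pure Neumann): taking v ≡ 1 ∈ V gives 0 = ∫_0^1/2 f dx + (-1) − (1), i.e. ∫_0^1/2 f dx must equal u'(0) − u'(1/2) = 2. Indeed ∫_0^1/2 (3*x^2 + 15/4) dx = 2, so the data are compatible. The solution is then unique only up to an additive constant (fix it e.g. by requiring ∫_0^1/2 u dx = 0).


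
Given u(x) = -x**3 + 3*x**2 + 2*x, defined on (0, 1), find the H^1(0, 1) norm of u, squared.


||u||_{H^1}^2 = 2234/105

The H^1 norm (squared) on an interval (0, L) is
  ||u||_{H^1}^2 = ∫_0^L u(x)^2 dx + ∫_0^L u'(x)^2 dx.
Compute u'(x) = -3*x**2 + 6*x + 2.
Then u(x)^2 = x**6 - 6*x**5 + 5*x**4 + 12*x**3 + 4*x**2 and u'(x)^2 = 9*x**4 - 36*x**3 + 24*x**2 + 24*x + 4.
Integrate each monomial from 0 to 1 using ∫_0^1 c·x^n dx = c·1^(n+1)/(n+1):
  ∫_0^1 u(x)^2 dx = ∫_0^1 (x^6 - 6*x^5 + 5*x^4 + 12*x^3 + 4*x^2) dx. Term by term:
    ∫_0^1 x^6 dx = 1/7;  ∫_0^1 -6*x^5 dx = -1;  ∫_0^1 5*x^4 dx = 1;
    ∫_0^1 12*x^3 dx = 3;  ∫_0^1 4*x^2 dx = 4/3.
  Sum: 1/7 − 1 + 1 + 3 + 4/3 = 94/21.
  ∫_0^1 u'(x)^2 dx = ∫_0^1 (9*x^4 - 36*x^3 + 24*x^2 + 24*x + 4) dx. Term by term:
    ∫_0^1 9*x^4 dx = 9/5;  ∫_0^1 -36*x^3 dx = -9;  ∫_0^1 24*x^2 dx = 8;
    ∫_0^1 24*x dx = 12;  ∫_0^1 4 dx = 4.
  Sum: 9/5 − 9 + 8 + 12 + 4 = 84/5.
Adding: ||u||_{H^1}^2 = 94/21 + 84/5 = 2234/105.


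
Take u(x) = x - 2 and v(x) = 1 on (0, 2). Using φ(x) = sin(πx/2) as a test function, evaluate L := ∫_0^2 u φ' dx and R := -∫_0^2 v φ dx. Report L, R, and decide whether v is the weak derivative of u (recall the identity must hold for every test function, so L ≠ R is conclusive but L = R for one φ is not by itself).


LHS = -4/π, RHS = -4/π. Yes, v = u' weakly.

u(x) = x - 2, classical derivative u'(x) = 1.
φ(x) = sin(πx/2), so φ'(x) = π*cos(π*x/2)/2.
Note φ(0) = φ(2) = 0, so the boundary term u·φ vanishes.
LHS = ∫_0^2 u(x) φ'(x) dx = ∫_0^2 (π*x*cos(π*x/2)/2 - π*cos(π*x/2)) dx. Term by term:
  ∫_0^2 -π*cos(π*x/2) dx = 0;  ∫_0^2 π*x*cos(π*x/2)/2 dx = -4/π.
Sum: 0 − 4/π = -4/π.
So LHS = -4/π.
∫_0^2 v(x) φ(x) dx = ∫_0^2 (sin(π*x/2)) dx. Term by term:
  ∫_0^2 sin(π*x/2) dx = 4/π.
So RHS = -∫_0^2 v(x) φ(x) dx = -4/π.
LHS = RHS, so the identity holds for this test φ.
Moreover u is smooth here and v(x) = u'(x) = 1 pointwise, so the identity holds for every test function. Hence v is the weak derivative of u.


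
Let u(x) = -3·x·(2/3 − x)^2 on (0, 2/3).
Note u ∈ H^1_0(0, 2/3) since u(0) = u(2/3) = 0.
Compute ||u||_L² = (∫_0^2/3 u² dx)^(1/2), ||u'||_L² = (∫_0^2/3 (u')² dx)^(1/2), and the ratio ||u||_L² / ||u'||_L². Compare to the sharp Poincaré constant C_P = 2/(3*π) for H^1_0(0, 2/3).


||u||_L² / ||u'||_L² = sqrt(14)/21 < C_P = 2/(3*π).

u(x) = -3·x·(2/3 − x)^2, so u'(x) = (2 - 9*x)*(x - 2/3).
u(x) = -3·x·(2/3 − x)^2 vanishes at x = 0 and x = 2/3, so u ∈ H^1_0(0, 2/3). Differentiate via the product rule and integrate the resulting polynomials term by term.
  ∫_0^2/3 u² dx = ∫_0^2/3 (9*x^6 - 24*x^5 + 24*x^4 - 32*x^3/3 + 16*x^2/9) dx. Term by term:
    ∫_0^2/3 9*x^6 dx = 128/1701;  ∫_0^2/3 -24*x^5 dx = -256/729;  ∫_0^2/3 24*x^4 dx = 256/405;
    ∫_0^2/3 -32*x^3/3 dx = -128/243;  ∫_0^2/3 16*x^2/9 dx = 128/729.
  Sum: 128/1701 − 256/729 + 256/405 − 128/243 + 128/729 = 128/25515.
  ∫_0^2/3 (u')² dx = ∫_0^2/3 (81*x^4 - 144*x^3 + 88*x^2 - 64*x/3 + 16/9) dx. Term by term:
    ∫_0^2/3 81*x^4 dx = 32/15;  ∫_0^2/3 -144*x^3 dx = -64/9;  ∫_0^2/3 88*x^2 dx = 704/81;
    ∫_0^2/3 -64*x/3 dx = -128/27;  ∫_0^2/3 16/9 dx = 32/27.
  Sum: 32/15 − 64/9 + 704/81 − 128/27 + 32/27 = 64/405.
∫_0^2/3 u² dx = 128/25515, so ||u||_L² = 8*sqrt(70)/945.
∫_0^2/3 (u')² dx = 64/405, so ||u'||_L² = 8*sqrt(5)/45.
Ratio ||u||_L² / ||u'||_L² = sqrt(14)/21.
Sharp Poincaré constant on H^1_0(0, 2/3) is C_P = L/π = 2/(3*π), achieved by sin(3*π/2·x).
A polynomial bump cannot attain the sharp Poincaré constant (only the first sine eigenfunction does), so the ratio is strictly less than C_P, consistent with ||u||_L² ≤ C_P ||u'||_L².


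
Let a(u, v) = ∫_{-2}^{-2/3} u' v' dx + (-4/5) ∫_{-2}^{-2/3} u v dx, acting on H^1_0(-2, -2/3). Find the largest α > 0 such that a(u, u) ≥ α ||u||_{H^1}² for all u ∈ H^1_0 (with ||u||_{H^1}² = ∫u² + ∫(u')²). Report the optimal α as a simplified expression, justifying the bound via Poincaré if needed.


α = (-64 + 45*π^2)/(5*(16 + 9*π^2))

Coercivity of a(·,·) on H^1_0(-2, -2/3) means a(u, u) ≥ α ||u||_{H^1}² for every u ∈ H^1_0.
The interval has length L = 4/3, and Poincaré/coercivity depend only on L. Here a(u, u) = ∫(u')² + (-4/5)·∫u².
Here c = -4/5 < 0 with |c| < (π/L)² = 9*π^2/16, so coercivity still holds. The condition a(u,u) ≥ α||u||_{H^1}² reads (1−α)∫(u')² ≥ (α−c)∫u². Any admissible α is ≤ 1 (rapidly oscillating u have ∫u²/∫(u')² → 0), and α = 1 would force 0 ≥ (1−c)∫u², impossible since c < 1; so 1−α > 0. By the sharp Poincaré inequality on H^1_0 of an interval of length L, ∫(u')² ≥ (π/L)²∫u² with equality for the first sine mode sin(π(x−x₀)/L) (x₀ the left endpoint), so the inequality holds for all u iff (1−α)(π/L)² ≥ α − c, i.e. α ≤ ((π/L)² + c)/((π/L)² + 1) = (1 + c(L/π)²)/(1 + (L/π)²). (Direct route, valid since c ≤ 0: Poincaré gives c∫u² ≥ c(L/π)²∫(u')², so a(u,u) ≥ (1 + c(L/π)²)∫(u')², while ||u||_{H^1}² ≤ (1 + (L/π)²)∫(u')²; dividing yields the same α.) With (π/L)² = 9*π^2/16 and c = -4/5, the largest admissible constant is α = ((π/L)² + c)/((π/L)² + 1).
Simplifying, α = (-64 + 45*π^2)/(5*(16 + 9*π^2)).


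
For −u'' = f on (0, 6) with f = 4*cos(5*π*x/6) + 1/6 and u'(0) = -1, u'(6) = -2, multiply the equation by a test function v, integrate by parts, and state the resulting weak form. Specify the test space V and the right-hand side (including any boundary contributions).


V = H^1(0, 6) (v unrestricted at boundary; u is determined up to an additive constant); weak form: ∫_0^6 u'v' dx = ∫_0^6 (4*cos(5*π*x/6) + 1/6) v dx − 2·v(6) + v(0) for all v ∈ V.

Multiply both sides by a test function v and integrate from 0 to 6:
  ∫_0^6 −u''(x) v(x) dx = ∫_0^6 f(x) v(x) dx.
Integrate the LHS by parts once:
  ∫_0^6 −u'' v dx = −[u'(x) v(x)]_0^6 + ∫_0^6 u'(x) v'(x) dx.
Thus ∫_0^6 u'(x) v'(x) dx = ∫_0^6 f(x) v(x) dx + [u'(x) v(x)]_0^6.
Choose V so that boundary terms are either known or forced to vanish.
u has inhomogeneous Neumann u'(0) = -1, u'(6) = -2. [u' v]_0^6 = (-2)·v(6) − (-1)·v(0) = − 2·v(6) + v(0). Take V = H^1(0, 6); boundary term becomes part of RHS.
Weak formulation: find u (satisfying any essential BC) such that ∫_0^6 u'(x) v'(x) dx = ∫_0^6 f v dx − 2·v(6) + v(0) for all v ∈ V (Neumann data are natural BCs: they enter the RHS as boundary terms).
Substituting f(x) = 4*cos(5*π*x/6) + 1/6, the right-hand side is ∫_0^6 (4*cos(5*π*x/6) + 1/6) v dx − 2·v(6) + v(0).
Compatibility check (pure Neumann): taking v ≡ 1 ∈ V gives 0 = ∫_0^6 f dx + (-2) − (-1), i.e. ∫_0^6 f dx must equal u'(0) − u'(6) = 1. Indeed ∫_0^6 (4*cos(5*π*x/6) + 1/6) dx = 1, so the data are compatible. The solution is then unique only up to an additive constant (fix it e.g. by requiring ∫_0^6 u dx = 0).


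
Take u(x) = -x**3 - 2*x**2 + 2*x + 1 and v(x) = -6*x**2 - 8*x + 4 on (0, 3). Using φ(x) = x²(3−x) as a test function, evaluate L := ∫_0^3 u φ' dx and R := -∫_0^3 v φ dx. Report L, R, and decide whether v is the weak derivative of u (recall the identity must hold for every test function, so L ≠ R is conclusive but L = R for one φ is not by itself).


LHS = 108, RHS = 216. No, v is not the weak derivative of u.

u(x) = -x**3 - 2*x**2 + 2*x + 1, classical derivative u'(x) = -3*x**2 - 4*x + 2.
φ(x) = x²(3−x), so φ'(x) = 3*x*(2 - x).
Note φ(0) = φ(3) = 0, so the boundary term u·φ vanishes.
LHS = ∫_0^3 u(x) φ'(x) dx = ∫_0^3 (3*x^5 - 18*x^3 + 9*x^2 + 6*x) dx. Term by term:
  ∫_0^3 3*x^5 dx = 729/2;  ∫_0^3 -18*x^3 dx = -729/2;  ∫_0^3 9*x^2 dx = 81;
  ∫_0^3 6*x dx = 27.
Sum: 729/2 − 729/2 + 81 + 27 = 108.
So LHS = 108.
∫_0^3 v(x) φ(x) dx = ∫_0^3 (6*x^5 - 10*x^4 - 28*x^3 + 12*x^2) dx. Term by term:
  ∫_0^3 6*x^5 dx = 729;  ∫_0^3 -10*x^4 dx = -486;  ∫_0^3 -28*x^3 dx = -567;
  ∫_0^3 12*x^2 dx = 108.
Sum: 729 − 486 − 567 + 108 = -216.
So RHS = -∫_0^3 v(x) φ(x) dx = 216.
LHS − RHS = -108 ≠ 0, so the identity fails.
(For a valid weak derivative the identity must hold for EVERY test function, in particular this one. The failure shows v is NOT the weak derivative of u.)
Correct weak derivative would be u'(x) = -3*x**2 - 4*x + 2.
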